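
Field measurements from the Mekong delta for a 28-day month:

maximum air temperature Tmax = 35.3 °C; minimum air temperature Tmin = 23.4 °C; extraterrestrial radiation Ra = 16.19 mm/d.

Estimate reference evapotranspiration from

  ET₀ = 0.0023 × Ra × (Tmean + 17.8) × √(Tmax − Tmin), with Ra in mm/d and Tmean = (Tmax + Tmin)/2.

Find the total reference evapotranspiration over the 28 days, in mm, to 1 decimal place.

169.6 mm

Tmean = (35.3 + 23.4)/2 = 29.35 °C
ET₀ = 0.0023 × 16.19 × (29.35 + 17.8) × √11.9 = 0.0023 × 16.19 × 47.15 × 3.4496 = 6.0565 mm/d
Over 28 days: 6.0565 × 28 = 169.582 mm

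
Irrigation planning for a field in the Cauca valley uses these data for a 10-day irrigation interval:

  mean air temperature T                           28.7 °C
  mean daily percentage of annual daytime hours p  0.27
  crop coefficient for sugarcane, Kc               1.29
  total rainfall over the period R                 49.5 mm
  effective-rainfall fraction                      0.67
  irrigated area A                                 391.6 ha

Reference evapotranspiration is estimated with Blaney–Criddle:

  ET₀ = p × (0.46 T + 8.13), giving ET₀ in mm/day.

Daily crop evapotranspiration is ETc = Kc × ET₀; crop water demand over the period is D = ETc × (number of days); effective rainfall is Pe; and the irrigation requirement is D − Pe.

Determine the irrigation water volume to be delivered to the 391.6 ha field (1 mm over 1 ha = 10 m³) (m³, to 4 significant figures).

ET₀ = 0.27 × (0.46 × 28.7 + 8.13) = 0.27 × 21.332 = 5.7596 mm/d
ETc = Kc × ET₀ = 1.29 × 5.7596 = 7.4299 mm/d
Crop demand D = ETc × 10 d = 7.4299 × 10 = 74.299 mm
Pe = 0.67 × 49.5 = 33.165 mm
D − Pe = 74.299 − 33.165 = 41.134 mm
Volume = 41.134 mm × 391.6 ha × 10 = 161080.7 m³

161100 m³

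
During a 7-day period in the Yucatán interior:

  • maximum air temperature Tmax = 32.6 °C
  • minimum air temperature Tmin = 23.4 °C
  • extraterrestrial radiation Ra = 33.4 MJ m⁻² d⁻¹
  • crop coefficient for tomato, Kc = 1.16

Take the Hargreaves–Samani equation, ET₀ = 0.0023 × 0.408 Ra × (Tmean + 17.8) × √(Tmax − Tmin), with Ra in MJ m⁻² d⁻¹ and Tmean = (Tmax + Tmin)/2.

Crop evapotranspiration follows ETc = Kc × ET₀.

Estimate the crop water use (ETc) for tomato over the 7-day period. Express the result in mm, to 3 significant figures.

35.4 mm

Tmean = (32.6 + 23.4)/2 = 28.00 °C
0.408 Ra = 0.408 × 33.4 = 13.6272 mm/d equivalent
ET₀ = 0.0023 × 13.6272 × (28.00 + 17.8) × √9.2 = 0.0023 × 13.6272 × 45.80 × 3.0332 = 4.3541 mm/d
ETc = Kc × ET₀ = 1.16 × 4.3541 = 5.0508 mm/d
Over 7 days: 5.0508 × 7 = 35.356 mm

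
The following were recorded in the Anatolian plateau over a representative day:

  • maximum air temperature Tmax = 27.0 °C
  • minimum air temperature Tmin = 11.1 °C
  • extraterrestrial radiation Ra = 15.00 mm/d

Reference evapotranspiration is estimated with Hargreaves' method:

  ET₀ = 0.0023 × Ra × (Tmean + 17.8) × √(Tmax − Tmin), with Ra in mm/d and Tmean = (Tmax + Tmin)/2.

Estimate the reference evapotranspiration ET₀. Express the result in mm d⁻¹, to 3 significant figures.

5.07 mm d⁻¹

Tmean = (27.0 + 11.1)/2 = 19.05 °C
ET₀ = 0.0023 × 15.00 × (19.05 + 17.8) × √15.9 = 0.0023 × 15.00 × 36.85 × 3.9875 = 5.0694 mm/d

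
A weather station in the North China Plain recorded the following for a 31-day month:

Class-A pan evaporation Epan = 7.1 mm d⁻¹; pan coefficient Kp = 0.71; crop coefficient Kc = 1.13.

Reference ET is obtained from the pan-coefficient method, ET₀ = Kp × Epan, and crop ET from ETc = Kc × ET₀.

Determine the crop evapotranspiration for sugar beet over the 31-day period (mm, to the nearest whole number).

ET₀ = 0.71 × 7.1 = 5.0410 mm/d
ETc = Kc × ET₀ = 1.13 × 5.0410 = 5.6963 mm/d
Over 31 days: 5.6963 × 31 = 176.585 mm

177 mm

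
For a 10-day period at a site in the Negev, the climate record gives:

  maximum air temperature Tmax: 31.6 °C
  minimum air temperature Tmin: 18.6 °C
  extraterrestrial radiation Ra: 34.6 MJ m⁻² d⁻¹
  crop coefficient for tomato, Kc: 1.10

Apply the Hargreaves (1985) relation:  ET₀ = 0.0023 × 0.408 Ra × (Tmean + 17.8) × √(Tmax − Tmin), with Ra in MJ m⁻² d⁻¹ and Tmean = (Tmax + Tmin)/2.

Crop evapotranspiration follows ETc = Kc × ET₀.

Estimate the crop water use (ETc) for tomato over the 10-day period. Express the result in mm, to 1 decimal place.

Tmean = (31.6 + 18.6)/2 = 25.10 °C
0.408 Ra = 0.408 × 34.6 = 14.1168 mm/d equivalent
ET₀ = 0.0023 × 14.1168 × (25.10 + 17.8) × √13.0 = 0.0023 × 14.1168 × 42.90 × 3.6056 = 5.0223 mm/d
ETc = Kc × ET₀ = 1.10 × 5.0223 = 5.5245 mm/d
Over 10 days: 5.5245 × 10 = 55.245 mm

55.2 mm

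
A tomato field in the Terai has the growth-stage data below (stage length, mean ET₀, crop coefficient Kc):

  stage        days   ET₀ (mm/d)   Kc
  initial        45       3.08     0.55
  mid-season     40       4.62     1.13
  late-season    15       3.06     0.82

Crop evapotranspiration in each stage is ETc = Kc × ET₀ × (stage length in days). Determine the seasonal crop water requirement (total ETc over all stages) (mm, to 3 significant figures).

initial: 0.55 × 3.08 × 45 = 76.23 mm
mid-season: 1.13 × 4.62 × 40 = 208.82 mm
late-season: 0.82 × 3.06 × 15 = 37.64 mm
Seasonal total = 322.69 mm

323 mm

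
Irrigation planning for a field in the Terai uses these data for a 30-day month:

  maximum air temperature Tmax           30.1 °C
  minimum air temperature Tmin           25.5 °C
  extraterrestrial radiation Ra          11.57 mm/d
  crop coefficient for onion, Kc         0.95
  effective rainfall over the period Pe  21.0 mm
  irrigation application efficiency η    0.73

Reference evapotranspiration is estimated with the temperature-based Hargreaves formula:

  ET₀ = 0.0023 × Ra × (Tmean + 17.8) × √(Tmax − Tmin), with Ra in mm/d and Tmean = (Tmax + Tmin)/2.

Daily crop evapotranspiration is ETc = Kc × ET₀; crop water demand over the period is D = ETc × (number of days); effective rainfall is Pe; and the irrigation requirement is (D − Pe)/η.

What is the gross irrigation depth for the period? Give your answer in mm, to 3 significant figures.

72.8 mm

Tmean = (30.1 + 25.5)/2 = 27.80 °C
ET₀ = 0.0023 × 11.57 × (27.80 + 17.8) × √4.6 = 0.0023 × 11.57 × 45.60 × 2.1448 = 2.6026 mm/d
ETc = Kc × ET₀ = 0.95 × 2.6026 = 2.4725 mm/d
Crop demand D = ETc × 30 d = 2.4725 × 30 = 74.175 mm
D − Pe = 74.175 − 21.0 = 53.175 mm
Gross irrigation = 53.175 / 0.73 = 72.842 mm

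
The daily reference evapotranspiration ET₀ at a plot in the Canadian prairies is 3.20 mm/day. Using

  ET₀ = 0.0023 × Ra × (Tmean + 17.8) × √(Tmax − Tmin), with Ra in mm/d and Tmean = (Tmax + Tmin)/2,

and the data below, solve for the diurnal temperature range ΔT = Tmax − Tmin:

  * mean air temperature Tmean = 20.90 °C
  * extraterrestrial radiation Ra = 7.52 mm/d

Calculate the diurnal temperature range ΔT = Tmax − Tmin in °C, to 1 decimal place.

22.9 °C

√ΔT = ET₀ / [0.0023 × Ra × (Tmean+17.8)] = 3.20 / (0.0023 × 7.52 × 38.70) = 4.7807
ΔT = 4.7807² = 22.855 °C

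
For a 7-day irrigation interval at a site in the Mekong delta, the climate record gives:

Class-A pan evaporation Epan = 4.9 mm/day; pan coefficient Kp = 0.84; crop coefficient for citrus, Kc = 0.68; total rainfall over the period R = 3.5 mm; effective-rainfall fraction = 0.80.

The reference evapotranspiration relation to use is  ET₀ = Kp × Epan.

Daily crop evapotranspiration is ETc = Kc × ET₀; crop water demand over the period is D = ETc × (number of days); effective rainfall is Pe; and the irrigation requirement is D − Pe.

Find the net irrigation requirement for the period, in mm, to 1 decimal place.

16.8 mm

ET₀ = 0.84 × 4.9 = 4.1160 mm/d
ETc = Kc × ET₀ = 0.68 × 4.1160 = 2.7989 mm/d
Crop demand D = ETc × 7 d = 2.7989 × 7 = 19.592 mm
Pe = 0.80 × 3.5 = 2.800 mm
D − Pe = 19.592 − 2.800 = 16.792 mm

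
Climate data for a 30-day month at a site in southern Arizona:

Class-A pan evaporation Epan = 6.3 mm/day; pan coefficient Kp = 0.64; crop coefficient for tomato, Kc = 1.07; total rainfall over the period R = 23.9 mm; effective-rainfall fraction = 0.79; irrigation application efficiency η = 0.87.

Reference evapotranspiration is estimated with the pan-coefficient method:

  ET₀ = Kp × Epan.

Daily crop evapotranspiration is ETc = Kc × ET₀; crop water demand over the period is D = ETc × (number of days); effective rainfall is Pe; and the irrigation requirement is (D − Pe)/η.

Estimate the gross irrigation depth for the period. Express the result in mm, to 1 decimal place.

ET₀ = 0.64 × 6.3 = 4.0320 mm/d
ETc = Kc × ET₀ = 1.07 × 4.0320 = 4.3142 mm/d
Crop demand D = ETc × 30 d = 4.3142 × 30 = 129.426 mm
Pe = 0.79 × 23.9 = 18.881 mm
D − Pe = 129.426 − 18.881 = 110.545 mm
Gross irrigation = 110.545 / 0.87 = 127.063 mm

127.1 mm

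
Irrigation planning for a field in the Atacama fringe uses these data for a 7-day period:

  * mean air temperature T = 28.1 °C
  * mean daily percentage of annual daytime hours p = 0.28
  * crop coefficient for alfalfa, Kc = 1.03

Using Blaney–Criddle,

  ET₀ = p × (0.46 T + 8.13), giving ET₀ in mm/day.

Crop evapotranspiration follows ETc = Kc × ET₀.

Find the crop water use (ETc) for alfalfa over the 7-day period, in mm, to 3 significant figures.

42.5 mm

ET₀ = 0.28 × (0.46 × 28.1 + 8.13) = 0.28 × 21.056 = 5.8957 mm/d
ETc = Kc × ET₀ = 1.03 × 5.8957 = 6.0726 mm/d
Over 7 days: 6.0726 × 7 = 42.508 mm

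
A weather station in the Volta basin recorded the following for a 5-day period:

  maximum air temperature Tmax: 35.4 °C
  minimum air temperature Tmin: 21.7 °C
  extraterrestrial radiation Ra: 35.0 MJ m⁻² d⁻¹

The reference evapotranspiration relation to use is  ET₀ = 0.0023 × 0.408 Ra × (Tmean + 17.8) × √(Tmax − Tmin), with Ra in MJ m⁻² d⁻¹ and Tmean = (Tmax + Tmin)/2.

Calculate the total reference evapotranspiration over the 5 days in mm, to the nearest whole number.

Tmean = (35.4 + 21.7)/2 = 28.55 °C
0.408 Ra = 0.408 × 35.0 = 14.2800 mm/d equivalent
ET₀ = 0.0023 × 14.2800 × (28.55 + 17.8) × √13.7 = 0.0023 × 14.2800 × 46.35 × 3.7014 = 5.6347 mm/d
Over 5 days: 5.6347 × 5 = 28.174 mm

28 mm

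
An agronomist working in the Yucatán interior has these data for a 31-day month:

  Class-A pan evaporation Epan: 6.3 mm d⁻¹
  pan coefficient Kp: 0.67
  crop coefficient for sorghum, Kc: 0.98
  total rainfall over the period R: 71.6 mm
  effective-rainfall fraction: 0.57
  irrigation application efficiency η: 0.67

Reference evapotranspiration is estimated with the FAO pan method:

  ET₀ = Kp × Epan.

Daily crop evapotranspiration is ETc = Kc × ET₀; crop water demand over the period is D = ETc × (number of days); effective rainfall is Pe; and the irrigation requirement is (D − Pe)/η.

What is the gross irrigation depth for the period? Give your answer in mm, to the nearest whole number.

130 mm

ET₀ = 0.67 × 6.3 = 4.2210 mm/d
ETc = Kc × ET₀ = 0.98 × 4.2210 = 4.1366 mm/d
Crop demand D = ETc × 31 d = 4.1366 × 31 = 128.235 mm
Pe = 0.57 × 71.6 = 40.812 mm
D − Pe = 128.235 − 40.812 = 87.423 mm
Gross irrigation = 87.423 / 0.67 = 130.482 mm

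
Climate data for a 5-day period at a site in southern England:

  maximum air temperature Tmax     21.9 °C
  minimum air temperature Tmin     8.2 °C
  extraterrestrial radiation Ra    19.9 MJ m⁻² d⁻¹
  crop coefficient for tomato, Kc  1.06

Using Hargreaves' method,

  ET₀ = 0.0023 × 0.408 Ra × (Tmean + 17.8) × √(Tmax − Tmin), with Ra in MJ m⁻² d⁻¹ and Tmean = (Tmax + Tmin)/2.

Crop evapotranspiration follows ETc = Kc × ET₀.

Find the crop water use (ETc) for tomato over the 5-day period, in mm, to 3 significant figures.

Tmean = (21.9 + 8.2)/2 = 15.05 °C
0.408 Ra = 0.408 × 19.9 = 8.1192 mm/d equivalent
ET₀ = 0.0023 × 8.1192 × (15.05 + 17.8) × √13.7 = 0.0023 × 8.1192 × 32.85 × 3.7014 = 2.2706 mm/d
ETc = Kc × ET₀ = 1.06 × 2.2706 = 2.4068 mm/d
Over 5 days: 2.4068 × 5 = 12.034 mm

12.0 mm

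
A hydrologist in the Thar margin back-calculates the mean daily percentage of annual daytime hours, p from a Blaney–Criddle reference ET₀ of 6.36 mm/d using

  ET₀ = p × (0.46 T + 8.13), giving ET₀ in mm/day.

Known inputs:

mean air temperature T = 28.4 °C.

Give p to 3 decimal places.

p = ET₀ / (0.46 T + 8.13) = 6.36 / (0.46 × 28.4 + 8.13) = 6.36 / 21.194 = 0.3001

0.300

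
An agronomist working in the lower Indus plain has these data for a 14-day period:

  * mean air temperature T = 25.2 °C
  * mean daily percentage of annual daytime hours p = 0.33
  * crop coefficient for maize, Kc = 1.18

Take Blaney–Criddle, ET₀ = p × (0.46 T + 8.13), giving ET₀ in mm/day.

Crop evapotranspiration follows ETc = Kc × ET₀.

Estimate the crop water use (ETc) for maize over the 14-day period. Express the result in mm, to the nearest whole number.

108 mm

ET₀ = 0.33 × (0.46 × 25.2 + 8.13) = 0.33 × 19.722 = 6.5083 mm/d
ETc = Kc × ET₀ = 1.18 × 6.5083 = 7.6798 mm/d
Over 14 days: 7.6798 × 14 = 107.517 mm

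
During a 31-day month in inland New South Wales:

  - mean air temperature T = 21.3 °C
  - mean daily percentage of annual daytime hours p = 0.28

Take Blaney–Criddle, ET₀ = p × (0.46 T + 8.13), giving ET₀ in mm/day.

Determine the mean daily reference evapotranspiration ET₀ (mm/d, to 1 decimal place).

5.0 mm/d

ET₀ = 0.28 × (0.46 × 21.3 + 8.13) = 0.28 × 17.928 = 5.0198 mm/d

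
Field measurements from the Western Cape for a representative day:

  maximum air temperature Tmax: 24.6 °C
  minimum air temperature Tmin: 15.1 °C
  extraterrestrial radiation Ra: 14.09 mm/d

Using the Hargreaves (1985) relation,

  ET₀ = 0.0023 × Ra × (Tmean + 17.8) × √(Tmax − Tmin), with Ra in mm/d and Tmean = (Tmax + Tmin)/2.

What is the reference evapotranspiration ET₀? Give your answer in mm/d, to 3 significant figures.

3.76 mm/d

Tmean = (24.6 + 15.1)/2 = 19.85 °C
ET₀ = 0.0023 × 14.09 × (19.85 + 17.8) × √9.5 = 0.0023 × 14.09 × 37.65 × 3.0822 = 3.7607 mm/d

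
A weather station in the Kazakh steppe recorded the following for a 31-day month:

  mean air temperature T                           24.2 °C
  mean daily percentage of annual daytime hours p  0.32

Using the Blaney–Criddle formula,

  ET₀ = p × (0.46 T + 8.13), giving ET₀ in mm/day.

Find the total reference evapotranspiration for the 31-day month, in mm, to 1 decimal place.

191.1 mm

ET₀ = 0.32 × (0.46 × 24.2 + 8.13) = 0.32 × 19.262 = 6.1638 mm/d
Monthly total = 6.1638 × 31 = 191.078 mm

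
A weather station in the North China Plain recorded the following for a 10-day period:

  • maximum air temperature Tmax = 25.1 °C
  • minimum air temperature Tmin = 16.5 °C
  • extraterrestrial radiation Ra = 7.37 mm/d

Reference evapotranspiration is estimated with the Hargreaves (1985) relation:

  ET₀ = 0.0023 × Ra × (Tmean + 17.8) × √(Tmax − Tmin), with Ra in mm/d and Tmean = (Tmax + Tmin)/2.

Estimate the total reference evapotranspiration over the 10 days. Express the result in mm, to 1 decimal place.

Tmean = (25.1 + 16.5)/2 = 20.80 °C
ET₀ = 0.0023 × 7.37 × (20.80 + 17.8) × √8.6 = 0.0023 × 7.37 × 38.60 × 2.9326 = 1.9188 mm/d
Over 10 days: 1.9188 × 10 = 19.188 mm

19.2 mm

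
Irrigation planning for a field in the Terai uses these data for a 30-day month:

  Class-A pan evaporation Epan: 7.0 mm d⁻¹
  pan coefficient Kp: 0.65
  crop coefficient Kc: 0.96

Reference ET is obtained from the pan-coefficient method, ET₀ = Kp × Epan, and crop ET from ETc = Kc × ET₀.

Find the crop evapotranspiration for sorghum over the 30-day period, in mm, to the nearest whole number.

ET₀ = 0.65 × 7.0 = 4.5500 mm/d
ETc = Kc × ET₀ = 0.96 × 4.5500 = 4.3680 mm/d
Over 30 days: 4.3680 × 30 = 131.040 mm

131 mm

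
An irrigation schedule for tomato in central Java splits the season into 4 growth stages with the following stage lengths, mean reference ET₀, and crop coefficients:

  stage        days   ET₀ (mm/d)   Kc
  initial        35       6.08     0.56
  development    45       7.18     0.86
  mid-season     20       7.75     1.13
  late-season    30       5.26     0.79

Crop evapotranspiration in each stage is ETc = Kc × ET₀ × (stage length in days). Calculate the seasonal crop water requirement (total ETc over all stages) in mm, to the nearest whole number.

697 mm

initial: 0.56 × 6.08 × 35 = 119.17 mm
development: 0.86 × 7.18 × 45 = 277.87 mm
mid-season: 1.13 × 7.75 × 20 = 175.15 mm
late-season: 0.79 × 5.26 × 30 = 124.66 mm
Seasonal total = 696.85 mm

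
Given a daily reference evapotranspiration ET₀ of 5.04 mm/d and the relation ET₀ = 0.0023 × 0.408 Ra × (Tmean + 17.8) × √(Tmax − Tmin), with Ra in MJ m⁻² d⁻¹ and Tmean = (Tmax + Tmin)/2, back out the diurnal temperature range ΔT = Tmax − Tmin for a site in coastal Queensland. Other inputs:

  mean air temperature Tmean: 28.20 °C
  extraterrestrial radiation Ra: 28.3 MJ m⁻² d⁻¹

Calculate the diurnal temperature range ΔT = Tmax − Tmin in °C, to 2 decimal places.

17.02 °C

√ΔT = ET₀ / [0.0023 × 0.408 × Ra × (Tmean+17.8)] = 5.04 / (0.0023 × 11.5464 × 46.00) = 4.1257
ΔT = 4.1257² = 17.021 °C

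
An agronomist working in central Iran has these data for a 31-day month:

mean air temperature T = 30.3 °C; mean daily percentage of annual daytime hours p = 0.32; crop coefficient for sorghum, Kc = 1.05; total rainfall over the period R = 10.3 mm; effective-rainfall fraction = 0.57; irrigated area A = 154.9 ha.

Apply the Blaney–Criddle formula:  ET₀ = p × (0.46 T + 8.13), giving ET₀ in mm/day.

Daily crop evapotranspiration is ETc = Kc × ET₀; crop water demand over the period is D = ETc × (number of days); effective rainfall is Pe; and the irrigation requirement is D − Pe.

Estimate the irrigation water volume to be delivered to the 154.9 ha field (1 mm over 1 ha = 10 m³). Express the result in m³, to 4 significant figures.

ET₀ = 0.32 × (0.46 × 30.3 + 8.13) = 0.32 × 22.068 = 7.0618 mm/d
ETc = Kc × ET₀ = 1.05 × 7.0618 = 7.4149 mm/d
Crop demand D = ETc × 31 d = 7.4149 × 31 = 229.862 mm
Pe = 0.57 × 10.3 = 5.871 mm
D − Pe = 229.862 − 5.871 = 223.991 mm
Volume = 223.991 mm × 154.9 ha × 10 = 346962.1 m³

347000 m³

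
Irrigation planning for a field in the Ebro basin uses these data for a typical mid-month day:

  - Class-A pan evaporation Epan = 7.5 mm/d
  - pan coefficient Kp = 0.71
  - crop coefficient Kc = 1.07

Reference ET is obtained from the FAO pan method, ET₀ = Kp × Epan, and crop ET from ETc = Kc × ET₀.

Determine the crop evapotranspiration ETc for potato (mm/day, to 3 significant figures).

5.70 mm/day

ET₀ = 0.71 × 7.5 = 5.3250 mm/d
ETc = Kc × ET₀ = 1.07 × 5.3250 = 5.6978 mm/d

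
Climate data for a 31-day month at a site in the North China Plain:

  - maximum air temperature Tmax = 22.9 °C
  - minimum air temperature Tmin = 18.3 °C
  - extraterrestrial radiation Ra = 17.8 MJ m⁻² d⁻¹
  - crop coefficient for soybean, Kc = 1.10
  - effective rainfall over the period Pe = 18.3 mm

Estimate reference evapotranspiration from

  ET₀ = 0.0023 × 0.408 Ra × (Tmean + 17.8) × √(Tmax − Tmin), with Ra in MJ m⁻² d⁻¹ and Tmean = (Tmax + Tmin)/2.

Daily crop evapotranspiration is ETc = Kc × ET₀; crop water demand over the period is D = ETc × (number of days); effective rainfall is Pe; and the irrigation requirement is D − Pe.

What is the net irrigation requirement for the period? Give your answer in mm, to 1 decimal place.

28.6 mm

Tmean = (22.9 + 18.3)/2 = 20.60 °C
0.408 Ra = 0.408 × 17.8 = 7.2624 mm/d equivalent
ET₀ = 0.0023 × 7.2624 × (20.60 + 17.8) × √4.6 = 0.0023 × 7.2624 × 38.40 × 2.1448 = 1.3757 mm/d
ETc = Kc × ET₀ = 1.10 × 1.3757 = 1.5133 mm/d
Crop demand D = ETc × 31 d = 1.5133 × 31 = 46.912 mm
D − Pe = 46.912 − 18.3 = 28.612 mm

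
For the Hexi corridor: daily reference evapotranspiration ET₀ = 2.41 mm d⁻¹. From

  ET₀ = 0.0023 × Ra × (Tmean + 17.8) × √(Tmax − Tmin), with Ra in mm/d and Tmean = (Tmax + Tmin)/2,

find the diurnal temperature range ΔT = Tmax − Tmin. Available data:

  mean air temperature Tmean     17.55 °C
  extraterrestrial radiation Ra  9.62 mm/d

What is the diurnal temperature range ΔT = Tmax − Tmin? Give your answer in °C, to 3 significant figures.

9.49 °C

√ΔT = ET₀ / [0.0023 × Ra × (Tmean+17.8)] = 2.41 / (0.0023 × 9.62 × 35.35) = 3.0812
ΔT = 3.0812² = 9.494 °C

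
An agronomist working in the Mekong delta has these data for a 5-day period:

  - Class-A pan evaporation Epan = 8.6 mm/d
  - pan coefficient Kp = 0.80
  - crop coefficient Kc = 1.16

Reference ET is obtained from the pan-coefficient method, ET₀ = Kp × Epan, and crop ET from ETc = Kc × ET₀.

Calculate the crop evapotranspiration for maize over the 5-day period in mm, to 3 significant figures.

ET₀ = 0.80 × 8.6 = 6.8800 mm/d
ETc = Kc × ET₀ = 1.16 × 6.8800 = 7.9808 mm/d
Over 5 days: 7.9808 × 5 = 39.904 mm

39.9 mm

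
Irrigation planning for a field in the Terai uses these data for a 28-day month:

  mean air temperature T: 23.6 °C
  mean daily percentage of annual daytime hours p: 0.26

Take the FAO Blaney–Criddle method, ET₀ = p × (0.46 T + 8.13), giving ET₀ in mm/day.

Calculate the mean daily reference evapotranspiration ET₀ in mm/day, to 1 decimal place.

ET₀ = 0.26 × (0.46 × 23.6 + 8.13) = 0.26 × 18.986 = 4.9364 mm/d

4.9 mm/day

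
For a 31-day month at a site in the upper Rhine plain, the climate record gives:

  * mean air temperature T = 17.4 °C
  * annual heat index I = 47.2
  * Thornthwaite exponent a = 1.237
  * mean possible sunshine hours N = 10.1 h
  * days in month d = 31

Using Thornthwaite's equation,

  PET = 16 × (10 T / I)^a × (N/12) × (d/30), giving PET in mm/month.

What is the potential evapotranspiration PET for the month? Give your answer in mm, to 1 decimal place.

69.9 mm

10T/I = 10 × 17.4 / 47.2 = 3.6864
(10T/I)^a = 3.6864^1.237 = 5.0221
Uncorrected PET = 16 × 5.0221 = 80.354 mm
Correction = (N/12)(d/30) = (10.1/12)(31/30) = 0.8697
PET = 80.354 × 0.8697 = 69.884 mm/month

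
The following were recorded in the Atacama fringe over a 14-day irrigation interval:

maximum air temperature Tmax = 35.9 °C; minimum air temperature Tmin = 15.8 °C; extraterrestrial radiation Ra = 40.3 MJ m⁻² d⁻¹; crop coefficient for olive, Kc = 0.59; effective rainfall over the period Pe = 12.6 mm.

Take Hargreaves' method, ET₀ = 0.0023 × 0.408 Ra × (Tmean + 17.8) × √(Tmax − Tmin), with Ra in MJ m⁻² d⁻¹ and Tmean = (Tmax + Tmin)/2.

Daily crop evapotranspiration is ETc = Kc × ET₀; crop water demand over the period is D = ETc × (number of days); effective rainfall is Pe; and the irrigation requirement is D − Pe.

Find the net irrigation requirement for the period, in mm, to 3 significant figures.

Tmean = (35.9 + 15.8)/2 = 25.85 °C
0.408 Ra = 0.408 × 40.3 = 16.4424 mm/d equivalent
ET₀ = 0.0023 × 16.4424 × (25.85 + 17.8) × √20.1 = 0.0023 × 16.4424 × 43.65 × 4.4833 = 7.4007 mm/d
ETc = Kc × ET₀ = 0.59 × 7.4007 = 4.3664 mm/d
Crop demand D = ETc × 14 d = 4.3664 × 14 = 61.130 mm
D − Pe = 61.130 − 12.6 = 48.530 mm

48.5 mm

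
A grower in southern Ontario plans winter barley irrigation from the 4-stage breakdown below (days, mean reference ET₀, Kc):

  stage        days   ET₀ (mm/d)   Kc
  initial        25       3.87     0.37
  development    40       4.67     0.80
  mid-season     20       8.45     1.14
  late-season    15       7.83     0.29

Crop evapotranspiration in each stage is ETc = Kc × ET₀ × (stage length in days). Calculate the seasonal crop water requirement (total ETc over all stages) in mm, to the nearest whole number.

412 mm

initial: 0.37 × 3.87 × 25 = 35.80 mm
development: 0.80 × 4.67 × 40 = 149.44 mm
mid-season: 1.14 × 8.45 × 20 = 192.66 mm
late-season: 0.29 × 7.83 × 15 = 34.06 mm
Seasonal total = 411.96 mm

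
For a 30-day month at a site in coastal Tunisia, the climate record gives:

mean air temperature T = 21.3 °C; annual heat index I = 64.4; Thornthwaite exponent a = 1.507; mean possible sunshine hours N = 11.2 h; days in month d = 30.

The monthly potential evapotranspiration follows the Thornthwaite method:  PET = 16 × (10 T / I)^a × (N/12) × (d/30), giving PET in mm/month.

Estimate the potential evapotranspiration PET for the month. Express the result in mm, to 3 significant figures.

10T/I = 10 × 21.3 / 64.4 = 3.3075
(10T/I)^a = 3.3075^1.507 = 6.0658
Uncorrected PET = 16 × 6.0658 = 97.053 mm
Correction = (N/12)(d/30) = (11.2/12)(30/30) = 0.9333
PET = 97.053 × 0.9333 = 90.580 mm/month

90.6 mm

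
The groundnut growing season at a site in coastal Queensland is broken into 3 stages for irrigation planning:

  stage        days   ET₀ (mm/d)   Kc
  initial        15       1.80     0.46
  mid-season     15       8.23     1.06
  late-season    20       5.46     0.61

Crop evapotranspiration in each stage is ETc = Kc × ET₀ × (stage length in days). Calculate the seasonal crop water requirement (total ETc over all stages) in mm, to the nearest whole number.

210 mm

initial: 0.46 × 1.80 × 15 = 12.42 mm
mid-season: 1.06 × 8.23 × 15 = 130.86 mm
late-season: 0.61 × 5.46 × 20 = 66.61 mm
Seasonal total = 209.89 mm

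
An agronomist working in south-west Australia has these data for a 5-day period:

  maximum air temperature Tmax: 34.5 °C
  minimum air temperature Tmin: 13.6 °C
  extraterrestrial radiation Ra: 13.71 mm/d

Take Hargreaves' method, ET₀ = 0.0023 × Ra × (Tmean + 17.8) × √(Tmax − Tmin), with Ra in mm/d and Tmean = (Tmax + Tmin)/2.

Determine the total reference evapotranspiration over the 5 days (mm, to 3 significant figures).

30.2 mm

Tmean = (34.5 + 13.6)/2 = 24.05 °C
ET₀ = 0.0023 × 13.71 × (24.05 + 17.8) × √20.9 = 0.0023 × 13.71 × 41.85 × 4.5717 = 6.0331 mm/d
Over 5 days: 6.0331 × 5 = 30.166 mm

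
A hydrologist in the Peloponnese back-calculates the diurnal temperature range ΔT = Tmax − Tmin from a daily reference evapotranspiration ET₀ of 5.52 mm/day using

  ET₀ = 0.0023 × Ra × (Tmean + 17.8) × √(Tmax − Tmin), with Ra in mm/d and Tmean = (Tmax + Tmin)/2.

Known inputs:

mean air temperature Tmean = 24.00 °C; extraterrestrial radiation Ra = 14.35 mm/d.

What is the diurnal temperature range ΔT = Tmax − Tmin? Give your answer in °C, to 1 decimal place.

16.0 °C

√ΔT = ET₀ / [0.0023 × Ra × (Tmean+17.8)] = 5.52 / (0.0023 × 14.35 × 41.80) = 4.0011
ΔT = 4.0011² = 16.009 °C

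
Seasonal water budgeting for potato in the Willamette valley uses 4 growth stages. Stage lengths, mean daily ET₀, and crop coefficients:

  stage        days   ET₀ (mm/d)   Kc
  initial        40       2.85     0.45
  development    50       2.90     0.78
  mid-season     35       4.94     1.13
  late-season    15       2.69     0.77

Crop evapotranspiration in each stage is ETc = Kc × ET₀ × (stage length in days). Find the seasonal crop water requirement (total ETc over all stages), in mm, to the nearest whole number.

391 mm

initial: 0.45 × 2.85 × 40 = 51.30 mm
development: 0.78 × 2.90 × 50 = 113.10 mm
mid-season: 1.13 × 4.94 × 35 = 195.38 mm
late-season: 0.77 × 2.69 × 15 = 31.07 mm
Seasonal total = 390.85 mm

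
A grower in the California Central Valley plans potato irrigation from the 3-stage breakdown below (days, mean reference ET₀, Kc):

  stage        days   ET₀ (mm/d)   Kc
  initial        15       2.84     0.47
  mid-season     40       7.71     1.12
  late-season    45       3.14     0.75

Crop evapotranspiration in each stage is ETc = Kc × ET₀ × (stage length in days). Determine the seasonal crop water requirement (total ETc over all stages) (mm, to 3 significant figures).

471 mm

initial: 0.47 × 2.84 × 15 = 20.02 mm
mid-season: 1.12 × 7.71 × 40 = 345.41 mm
late-season: 0.75 × 3.14 × 45 = 105.98 mm
Seasonal total = 471.41 mm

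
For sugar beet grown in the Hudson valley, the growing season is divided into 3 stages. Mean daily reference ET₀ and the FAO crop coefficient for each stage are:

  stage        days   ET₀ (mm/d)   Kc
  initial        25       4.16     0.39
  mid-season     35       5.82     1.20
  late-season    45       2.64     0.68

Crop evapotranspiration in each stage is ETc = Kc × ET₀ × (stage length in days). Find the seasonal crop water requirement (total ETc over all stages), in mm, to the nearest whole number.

366 mm

initial: 0.39 × 4.16 × 25 = 40.56 mm
mid-season: 1.20 × 5.82 × 35 = 244.44 mm
late-season: 0.68 × 2.64 × 45 = 80.78 mm
Seasonal total = 365.78 mm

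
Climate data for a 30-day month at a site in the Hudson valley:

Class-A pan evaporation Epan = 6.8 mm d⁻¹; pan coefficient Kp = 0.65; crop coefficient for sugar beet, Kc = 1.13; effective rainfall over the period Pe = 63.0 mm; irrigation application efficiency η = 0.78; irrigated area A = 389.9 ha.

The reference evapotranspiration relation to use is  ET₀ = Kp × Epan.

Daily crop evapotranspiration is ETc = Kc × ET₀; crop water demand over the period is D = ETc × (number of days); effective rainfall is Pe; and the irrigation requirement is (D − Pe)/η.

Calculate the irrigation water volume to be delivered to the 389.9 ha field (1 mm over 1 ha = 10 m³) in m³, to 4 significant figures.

434100 m³

ET₀ = 0.65 × 6.8 = 4.4200 mm/d
ETc = Kc × ET₀ = 1.13 × 4.4200 = 4.9946 mm/d
Crop demand D = ETc × 30 d = 4.9946 × 30 = 149.838 mm
D − Pe = 149.838 − 63.0 = 86.838 mm
Gross irrigation = 86.838 / 0.78 = 111.331 mm
Volume = 111.331 mm × 389.9 ha × 10 = 434079.6 m³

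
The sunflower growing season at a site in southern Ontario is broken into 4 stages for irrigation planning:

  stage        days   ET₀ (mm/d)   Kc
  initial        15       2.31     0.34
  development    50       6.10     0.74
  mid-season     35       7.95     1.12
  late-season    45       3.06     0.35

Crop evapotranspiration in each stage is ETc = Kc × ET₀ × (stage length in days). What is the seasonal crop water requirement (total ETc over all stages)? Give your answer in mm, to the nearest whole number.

597 mm

initial: 0.34 × 2.31 × 15 = 11.78 mm
development: 0.74 × 6.10 × 50 = 225.70 mm
mid-season: 1.12 × 7.95 × 35 = 311.64 mm
late-season: 0.35 × 3.06 × 45 = 48.20 mm
Seasonal total = 597.32 mm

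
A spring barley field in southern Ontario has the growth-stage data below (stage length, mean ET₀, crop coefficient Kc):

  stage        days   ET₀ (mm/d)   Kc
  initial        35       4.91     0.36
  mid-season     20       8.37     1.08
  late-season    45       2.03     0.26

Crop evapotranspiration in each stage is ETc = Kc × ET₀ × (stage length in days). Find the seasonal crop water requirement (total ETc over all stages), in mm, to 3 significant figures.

initial: 0.36 × 4.91 × 35 = 61.87 mm
mid-season: 1.08 × 8.37 × 20 = 180.79 mm
late-season: 0.26 × 2.03 × 45 = 23.75 mm
Seasonal total = 266.41 mm

266 mm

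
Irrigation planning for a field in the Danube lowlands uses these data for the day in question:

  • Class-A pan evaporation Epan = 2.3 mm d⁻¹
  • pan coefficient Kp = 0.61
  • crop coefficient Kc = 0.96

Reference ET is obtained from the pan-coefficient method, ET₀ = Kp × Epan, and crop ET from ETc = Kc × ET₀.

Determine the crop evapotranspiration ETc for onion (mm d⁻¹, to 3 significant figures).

ET₀ = 0.61 × 2.3 = 1.4030 mm/d
ETc = Kc × ET₀ = 0.96 × 1.4030 = 1.3469 mm/d

1.35 mm d⁻¹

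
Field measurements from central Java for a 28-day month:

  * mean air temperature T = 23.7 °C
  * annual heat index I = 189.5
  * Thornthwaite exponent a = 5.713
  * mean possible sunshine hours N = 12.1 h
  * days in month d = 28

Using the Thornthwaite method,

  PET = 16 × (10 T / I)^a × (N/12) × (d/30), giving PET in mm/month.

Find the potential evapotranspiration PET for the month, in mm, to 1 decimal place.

54.0 mm

10T/I = 10 × 23.7 / 189.5 = 1.2507
(10T/I)^a = 1.2507^5.713 = 3.5895
Uncorrected PET = 16 × 3.5895 = 57.432 mm
Correction = (N/12)(d/30) = (12.1/12)(28/30) = 0.9411
PET = 57.432 × 0.9411 = 54.049 mm/month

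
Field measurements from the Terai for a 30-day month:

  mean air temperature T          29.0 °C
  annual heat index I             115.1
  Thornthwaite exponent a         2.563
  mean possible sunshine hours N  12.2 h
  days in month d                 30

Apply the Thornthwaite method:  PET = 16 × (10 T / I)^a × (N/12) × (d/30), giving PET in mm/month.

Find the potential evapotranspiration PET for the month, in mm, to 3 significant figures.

174 mm

10T/I = 10 × 29.0 / 115.1 = 2.5195
(10T/I)^a = 2.5195^2.563 = 10.6799
Uncorrected PET = 16 × 10.6799 = 170.878 mm
Correction = (N/12)(d/30) = (12.2/12)(30/30) = 1.0167
PET = 170.878 × 1.0167 = 173.732 mm/month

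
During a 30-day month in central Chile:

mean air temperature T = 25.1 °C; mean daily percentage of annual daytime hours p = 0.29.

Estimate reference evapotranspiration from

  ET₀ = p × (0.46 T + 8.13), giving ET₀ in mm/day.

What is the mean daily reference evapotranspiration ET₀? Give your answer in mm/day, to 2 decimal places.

5.71 mm/day

ET₀ = 0.29 × (0.46 × 25.1 + 8.13) = 0.29 × 19.676 = 5.7060 mm/d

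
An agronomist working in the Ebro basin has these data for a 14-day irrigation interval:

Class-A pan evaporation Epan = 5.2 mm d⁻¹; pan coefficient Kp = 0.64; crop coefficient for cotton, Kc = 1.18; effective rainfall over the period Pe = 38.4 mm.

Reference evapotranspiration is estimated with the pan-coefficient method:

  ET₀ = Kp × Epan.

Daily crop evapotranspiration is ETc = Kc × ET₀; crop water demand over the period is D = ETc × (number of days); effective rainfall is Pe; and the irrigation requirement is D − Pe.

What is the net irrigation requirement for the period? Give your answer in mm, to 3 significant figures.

ET₀ = 0.64 × 5.2 = 3.3280 mm/d
ETc = Kc × ET₀ = 1.18 × 3.3280 = 3.9270 mm/d
Crop demand D = ETc × 14 d = 3.9270 × 14 = 54.978 mm
D − Pe = 54.978 − 38.4 = 16.578 mm

16.6 mm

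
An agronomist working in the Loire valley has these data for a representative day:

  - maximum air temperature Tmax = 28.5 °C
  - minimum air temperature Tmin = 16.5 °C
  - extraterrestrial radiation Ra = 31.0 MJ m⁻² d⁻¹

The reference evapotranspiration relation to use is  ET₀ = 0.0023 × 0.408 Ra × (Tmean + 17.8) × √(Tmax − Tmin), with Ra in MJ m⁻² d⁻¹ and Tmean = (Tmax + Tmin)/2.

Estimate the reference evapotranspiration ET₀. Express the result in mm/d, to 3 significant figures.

4.06 mm/d

Tmean = (28.5 + 16.5)/2 = 22.50 °C
0.408 Ra = 0.408 × 31.0 = 12.6480 mm/d equivalent
ET₀ = 0.0023 × 12.6480 × (22.50 + 17.8) × √12.0 = 0.0023 × 12.6480 × 40.30 × 3.4641 = 4.0611 mm/d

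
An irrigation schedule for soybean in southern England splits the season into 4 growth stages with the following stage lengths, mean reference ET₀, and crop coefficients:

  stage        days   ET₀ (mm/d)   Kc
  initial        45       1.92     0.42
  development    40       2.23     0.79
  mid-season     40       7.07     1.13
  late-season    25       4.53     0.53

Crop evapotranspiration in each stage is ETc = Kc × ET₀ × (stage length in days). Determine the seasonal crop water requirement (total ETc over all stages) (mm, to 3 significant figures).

initial: 0.42 × 1.92 × 45 = 36.29 mm
development: 0.79 × 2.23 × 40 = 70.47 mm
mid-season: 1.13 × 7.07 × 40 = 319.56 mm
late-season: 0.53 × 4.53 × 25 = 60.02 mm
Seasonal total = 486.34 mm

486 mm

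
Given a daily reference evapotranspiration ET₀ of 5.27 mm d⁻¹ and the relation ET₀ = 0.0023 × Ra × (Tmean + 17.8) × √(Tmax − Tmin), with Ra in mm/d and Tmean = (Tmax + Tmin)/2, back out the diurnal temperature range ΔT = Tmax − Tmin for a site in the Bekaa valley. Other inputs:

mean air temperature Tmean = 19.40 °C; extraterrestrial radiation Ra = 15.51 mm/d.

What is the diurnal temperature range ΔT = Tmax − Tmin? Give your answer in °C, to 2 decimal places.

15.77 °C

√ΔT = ET₀ / [0.0023 × Ra × (Tmean+17.8)] = 5.27 / (0.0023 × 15.51 × 37.20) = 3.9713
ΔT = 3.9713² = 15.771 °C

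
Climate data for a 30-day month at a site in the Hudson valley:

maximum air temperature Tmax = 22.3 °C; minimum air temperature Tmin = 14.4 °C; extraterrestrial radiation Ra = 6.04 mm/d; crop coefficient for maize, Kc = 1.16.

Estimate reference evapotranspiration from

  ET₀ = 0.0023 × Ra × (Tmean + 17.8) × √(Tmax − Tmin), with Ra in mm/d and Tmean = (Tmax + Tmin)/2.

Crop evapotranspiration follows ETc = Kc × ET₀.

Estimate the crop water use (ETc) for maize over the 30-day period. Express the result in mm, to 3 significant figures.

49.1 mm

Tmean = (22.3 + 14.4)/2 = 18.35 °C
ET₀ = 0.0023 × 6.04 × (18.35 + 17.8) × √7.9 = 0.0023 × 6.04 × 36.15 × 2.8107 = 1.4115 mm/d
ETc = Kc × ET₀ = 1.16 × 1.4115 = 1.6373 mm/d
Over 30 days: 1.6373 × 30 = 49.119 mm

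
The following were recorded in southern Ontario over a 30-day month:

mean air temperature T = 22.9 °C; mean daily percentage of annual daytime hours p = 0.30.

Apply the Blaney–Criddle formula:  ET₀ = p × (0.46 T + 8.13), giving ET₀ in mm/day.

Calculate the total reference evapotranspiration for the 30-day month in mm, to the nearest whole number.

168 mm

ET₀ = 0.30 × (0.46 × 22.9 + 8.13) = 0.30 × 18.664 = 5.5992 mm/d
Monthly total = 5.5992 × 30 = 167.976 mm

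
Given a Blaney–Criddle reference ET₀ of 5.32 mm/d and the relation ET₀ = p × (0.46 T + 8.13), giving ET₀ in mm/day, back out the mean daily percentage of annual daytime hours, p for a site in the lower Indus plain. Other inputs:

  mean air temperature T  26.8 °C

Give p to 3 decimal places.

p = ET₀ / (0.46 T + 8.13) = 5.32 / (0.46 × 26.8 + 8.13) = 5.32 / 20.458 = 0.2600

0.260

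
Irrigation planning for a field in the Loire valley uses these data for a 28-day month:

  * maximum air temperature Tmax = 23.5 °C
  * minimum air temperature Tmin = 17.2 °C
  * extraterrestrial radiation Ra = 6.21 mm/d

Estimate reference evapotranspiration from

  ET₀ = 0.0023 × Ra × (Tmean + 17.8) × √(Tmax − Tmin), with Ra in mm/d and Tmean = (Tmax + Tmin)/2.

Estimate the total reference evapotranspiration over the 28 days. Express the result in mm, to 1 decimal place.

38.3 mm

Tmean = (23.5 + 17.2)/2 = 20.35 °C
ET₀ = 0.0023 × 6.21 × (20.35 + 17.8) × √6.3 = 0.0023 × 6.21 × 38.15 × 2.5100 = 1.3677 mm/d
Over 28 days: 1.3677 × 28 = 38.296 mm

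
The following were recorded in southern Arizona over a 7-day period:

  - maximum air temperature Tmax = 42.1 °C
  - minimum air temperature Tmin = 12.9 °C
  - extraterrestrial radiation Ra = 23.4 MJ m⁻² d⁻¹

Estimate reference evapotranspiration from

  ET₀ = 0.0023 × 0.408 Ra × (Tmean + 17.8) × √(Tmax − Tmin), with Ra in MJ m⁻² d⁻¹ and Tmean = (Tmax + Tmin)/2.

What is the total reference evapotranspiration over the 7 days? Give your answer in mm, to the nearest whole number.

38 mm

Tmean = (42.1 + 12.9)/2 = 27.50 °C
0.408 Ra = 0.408 × 23.4 = 9.5472 mm/d equivalent
ET₀ = 0.0023 × 9.5472 × (27.50 + 17.8) × √29.2 = 0.0023 × 9.5472 × 45.30 × 5.4037 = 5.3752 mm/d
Over 7 days: 5.3752 × 7 = 37.626 mm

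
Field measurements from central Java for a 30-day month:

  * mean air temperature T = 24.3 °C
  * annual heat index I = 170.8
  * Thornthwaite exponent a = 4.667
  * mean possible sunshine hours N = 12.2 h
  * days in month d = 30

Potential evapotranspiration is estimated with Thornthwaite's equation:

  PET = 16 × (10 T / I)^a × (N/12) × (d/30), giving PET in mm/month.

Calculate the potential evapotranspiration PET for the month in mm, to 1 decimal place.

10T/I = 10 × 24.3 / 170.8 = 1.4227
(10T/I)^a = 1.4227^4.667 = 5.1830
Uncorrected PET = 16 × 5.1830 = 82.928 mm
Correction = (N/12)(d/30) = (12.2/12)(30/30) = 1.0167
PET = 82.928 × 1.0167 = 84.313 mm/month

84.3 mm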